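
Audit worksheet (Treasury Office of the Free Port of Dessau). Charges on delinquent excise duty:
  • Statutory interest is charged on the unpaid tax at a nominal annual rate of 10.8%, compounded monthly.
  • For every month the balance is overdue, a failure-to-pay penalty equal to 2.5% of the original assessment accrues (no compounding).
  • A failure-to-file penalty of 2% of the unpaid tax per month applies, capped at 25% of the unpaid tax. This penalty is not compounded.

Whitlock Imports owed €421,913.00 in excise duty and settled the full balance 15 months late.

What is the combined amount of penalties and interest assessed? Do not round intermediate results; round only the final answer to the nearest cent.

€324,386.05

Failure-to-file: 15 × 2% × €421,913.00 = €126,573.90, capped at 25% × €421,913.00 = €105,478.25
Failure-to-pay penalty = 2.5% × €421,913.00 × 15 mo = €158,217.38…
Interest (10.8%/yr ÷ 12 = 0.9%/month): €421,913.00 × ((1 + 0.009)^15 − 1) = €60,690.4260…
Penalties + interest = €263,695.6250 + €60,690.4260… = €324,386.05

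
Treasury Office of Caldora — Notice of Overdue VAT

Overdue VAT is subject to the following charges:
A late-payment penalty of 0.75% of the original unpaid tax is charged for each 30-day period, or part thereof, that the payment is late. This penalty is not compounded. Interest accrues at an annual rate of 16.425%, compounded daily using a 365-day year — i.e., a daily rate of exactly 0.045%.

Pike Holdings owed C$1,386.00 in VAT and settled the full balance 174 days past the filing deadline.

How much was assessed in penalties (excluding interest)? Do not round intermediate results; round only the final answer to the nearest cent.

C$62.37

Penalty periods: ⌈174/30⌉ = 6; penalty = 6 × 0.75% × C$1,386.00 = C$62.37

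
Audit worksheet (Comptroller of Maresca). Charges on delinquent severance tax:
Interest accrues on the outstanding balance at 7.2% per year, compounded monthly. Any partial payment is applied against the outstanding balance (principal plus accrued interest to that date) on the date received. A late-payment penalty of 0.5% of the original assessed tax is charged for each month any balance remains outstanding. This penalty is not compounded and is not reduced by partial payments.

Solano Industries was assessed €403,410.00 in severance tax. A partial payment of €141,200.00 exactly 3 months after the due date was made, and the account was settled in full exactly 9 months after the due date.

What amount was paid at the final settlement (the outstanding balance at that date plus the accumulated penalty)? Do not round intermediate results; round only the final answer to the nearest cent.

Monthly rate = 7.2% ÷ 12 = 0.6%
Balance at month 3: €403,410.0000 × (1 + 0.006)^3 = €410,715.0354…
After €141,200.00 payment: €410,715.0354… − €141,200.00 = €269,515.0354…
Balance at month 9: €269,515.0354… × (1 + 0.006)^6 = €279,364.2844…
Penalty: 9 × 0.5% × €403,410.00 = €18,153.45
Final settlement = outstanding balance + penalty = €279,364.2844… + €18,153.45 = €297,517.73

€297,517.73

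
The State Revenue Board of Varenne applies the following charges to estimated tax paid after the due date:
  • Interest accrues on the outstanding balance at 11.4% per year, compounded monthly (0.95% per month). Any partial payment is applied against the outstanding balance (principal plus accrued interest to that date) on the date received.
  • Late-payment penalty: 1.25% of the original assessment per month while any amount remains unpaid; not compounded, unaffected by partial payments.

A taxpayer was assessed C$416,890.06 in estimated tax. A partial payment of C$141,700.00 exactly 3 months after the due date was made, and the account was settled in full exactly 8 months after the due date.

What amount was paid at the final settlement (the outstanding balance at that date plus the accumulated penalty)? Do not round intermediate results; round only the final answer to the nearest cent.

Balance at month 3: C$416,890.0600 × (1 + 0.0095)^3 = C$428,884.6571…
After C$141,700.00 payment: C$428,884.6571… − C$141,700.00 = C$287,184.6571…
Balance at month 8: C$287,184.6571… × (1 + 0.0095)^5 = C$301,087.5865…
Penalty: 8 × 1.25% × C$416,890.06 = C$41,689.01…
Final settlement = outstanding balance + penalty = C$301,087.5865… + C$41,689.01… = C$342,776.59

C$342,776.59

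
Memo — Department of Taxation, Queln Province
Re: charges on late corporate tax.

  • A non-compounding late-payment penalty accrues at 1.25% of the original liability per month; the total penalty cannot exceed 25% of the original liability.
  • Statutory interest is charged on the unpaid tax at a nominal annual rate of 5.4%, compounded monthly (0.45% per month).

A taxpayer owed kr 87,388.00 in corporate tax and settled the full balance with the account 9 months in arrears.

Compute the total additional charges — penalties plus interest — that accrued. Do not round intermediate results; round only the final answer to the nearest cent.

kr 13,434.74

Penalty: 9 × 1.25% × kr 87,388.00 = kr 9,831.15 (below the 25% cap of kr 21,847.00)
Interest: kr 87,388.00 × ((1 + 0.0045)^9 − 1) = kr 87,388.00 × 0.0412367… = kr 3,603.5933…
Penalties + interest = kr 9,831.1500 + kr 3,603.5933… = kr 13,434.74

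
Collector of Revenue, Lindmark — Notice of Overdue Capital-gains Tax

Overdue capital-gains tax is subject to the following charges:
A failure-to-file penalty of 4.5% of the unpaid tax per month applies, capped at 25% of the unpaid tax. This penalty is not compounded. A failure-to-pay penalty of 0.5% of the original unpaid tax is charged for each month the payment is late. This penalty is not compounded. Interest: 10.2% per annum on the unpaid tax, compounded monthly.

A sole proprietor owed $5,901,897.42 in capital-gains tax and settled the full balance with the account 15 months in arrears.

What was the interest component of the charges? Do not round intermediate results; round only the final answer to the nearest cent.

Interest (10.2%/yr ÷ 12 = 0.85%/month): $5,901,897.42 × ((1 + 0.0085)^15 − 1) = $798,957.1901…

$798,957.19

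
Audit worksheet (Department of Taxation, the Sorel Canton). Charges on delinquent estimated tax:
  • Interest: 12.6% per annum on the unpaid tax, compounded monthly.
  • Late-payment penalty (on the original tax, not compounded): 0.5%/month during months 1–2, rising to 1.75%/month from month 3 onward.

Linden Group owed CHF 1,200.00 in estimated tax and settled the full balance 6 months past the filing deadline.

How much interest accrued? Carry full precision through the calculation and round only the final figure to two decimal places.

Interest (12.6%/yr ÷ 12 = 1.05%/month): CHF 1,200.00 × ((1 + 0.0105)^6 − 1) = CHF 77.6125…

CHF 77.61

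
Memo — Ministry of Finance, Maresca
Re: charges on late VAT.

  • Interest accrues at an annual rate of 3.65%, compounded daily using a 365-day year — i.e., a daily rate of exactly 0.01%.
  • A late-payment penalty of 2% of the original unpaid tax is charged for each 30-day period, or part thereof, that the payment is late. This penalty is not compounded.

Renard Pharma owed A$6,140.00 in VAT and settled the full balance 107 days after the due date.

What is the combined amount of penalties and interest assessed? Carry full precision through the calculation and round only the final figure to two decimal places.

A$557.25

Penalty periods: ⌈107/30⌉ = 4; penalty = 4 × 2% × A$6,140.00 = A$491.20
Interest: A$6,140.00 × ((1 + 0.0001)^107 − 1) = A$6,140.00 × 0.01075691… = A$66.0474…
Penalties + interest = A$491.2000 + A$66.0474… = A$557.25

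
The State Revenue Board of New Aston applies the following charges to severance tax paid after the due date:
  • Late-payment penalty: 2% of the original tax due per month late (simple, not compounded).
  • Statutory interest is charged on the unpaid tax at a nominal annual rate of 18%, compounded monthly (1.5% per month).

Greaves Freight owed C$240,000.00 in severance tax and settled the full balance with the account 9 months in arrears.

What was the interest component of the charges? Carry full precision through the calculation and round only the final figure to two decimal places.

C$34,413.59

Interest: C$240,000.00 × ((1 + 0.015)^9 − 1) = C$240,000.00 × 0.1433900… = C$34,413.5941…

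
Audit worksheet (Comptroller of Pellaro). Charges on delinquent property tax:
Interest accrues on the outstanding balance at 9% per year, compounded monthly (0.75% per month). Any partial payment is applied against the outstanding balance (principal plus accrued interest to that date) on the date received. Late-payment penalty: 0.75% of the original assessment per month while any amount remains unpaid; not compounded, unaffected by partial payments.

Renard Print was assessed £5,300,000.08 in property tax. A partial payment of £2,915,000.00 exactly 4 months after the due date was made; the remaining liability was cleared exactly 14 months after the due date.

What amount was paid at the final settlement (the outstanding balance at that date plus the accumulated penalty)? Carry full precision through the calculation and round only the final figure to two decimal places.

£3,299,807.27

Balance at month 4: £5,300,000.0800 × (1 + 0.0075)^4 = £5,460,797.7929…
After £2,915,000.00 payment: £5,460,797.7929… − £2,915,000.00 = £2,545,797.7929…
Balance at month 14: £2,545,797.7929… × (1 + 0.0075)^10 = £2,743,307.2660…
Penalty: 14 × 0.75% × £5,300,000.08 = £556,500.01…
Final settlement = outstanding balance + penalty = £2,743,307.2660… + £556,500.01… = £3,299,807.27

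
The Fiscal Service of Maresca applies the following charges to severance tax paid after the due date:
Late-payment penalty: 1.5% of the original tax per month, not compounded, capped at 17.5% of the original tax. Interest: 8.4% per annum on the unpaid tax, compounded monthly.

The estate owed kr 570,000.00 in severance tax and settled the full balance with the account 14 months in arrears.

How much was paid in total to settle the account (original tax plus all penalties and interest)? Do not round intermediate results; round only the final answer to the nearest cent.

kr 728,224.18

Penalty (uncapped): 14 × 1.5% × kr 570,000.00 = kr 119,700.00; cap = 17.5% × kr 570,000.00 = kr 99,750.00 → penalty = kr 99,750.00
Interest (8.4%/yr ÷ 12 = 0.7%/month): kr 570,000.00 × ((1 + 0.007)^14 − 1) = kr 58,474.1850…
Total = kr 570,000.00 + kr 99,750.0000 + kr 58,474.1850… = kr 728,224.18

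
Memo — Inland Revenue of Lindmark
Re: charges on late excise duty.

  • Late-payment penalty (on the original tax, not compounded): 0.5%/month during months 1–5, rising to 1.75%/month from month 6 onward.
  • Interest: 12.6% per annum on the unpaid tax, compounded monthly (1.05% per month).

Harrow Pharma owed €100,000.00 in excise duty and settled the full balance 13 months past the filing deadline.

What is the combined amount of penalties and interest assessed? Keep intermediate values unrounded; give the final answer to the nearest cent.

€31,043.94

Penalty, months 1–5: 5 × 0.5% × €100,000.00 = €2,500.00
Penalty, months 6–13: 8 × 1.75% × €100,000.00 = €14,000.00
Interest: €100,000.00 × ((1 + 0.0105)^13 − 1) = €100,000.00 × 0.1454394… = €14,543.9438…
Penalties + interest = €16,500.0000 + €14,543.9438… = €31,043.94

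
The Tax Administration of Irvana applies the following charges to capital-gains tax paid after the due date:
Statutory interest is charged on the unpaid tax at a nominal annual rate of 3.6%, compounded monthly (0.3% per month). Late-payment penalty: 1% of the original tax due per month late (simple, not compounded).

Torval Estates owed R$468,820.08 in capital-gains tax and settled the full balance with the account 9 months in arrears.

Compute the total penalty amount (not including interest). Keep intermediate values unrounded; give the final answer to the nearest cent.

R$42,193.81

Late-payment penalty = 1% × R$468,820.08 × 9 mo = R$42,193.81…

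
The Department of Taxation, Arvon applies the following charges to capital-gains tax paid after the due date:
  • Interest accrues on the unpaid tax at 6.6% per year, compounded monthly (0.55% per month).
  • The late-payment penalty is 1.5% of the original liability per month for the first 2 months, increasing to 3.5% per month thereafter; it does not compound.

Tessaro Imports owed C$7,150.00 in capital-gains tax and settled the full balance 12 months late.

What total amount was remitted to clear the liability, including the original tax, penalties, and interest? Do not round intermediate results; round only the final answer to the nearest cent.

Penalty, months 1–2: 2 × 1.5% × C$7,150.00 = C$214.50
Penalty, months 3–12: 10 × 3.5% × C$7,150.00 = C$2,502.50
Interest: C$7,150.00 × ((1 + 0.0055)^12 − 1) = C$7,150.00 × 0.0680336… = C$486.4400…
Total = C$7,150.00 + C$2,717.0000 + C$486.4400… = C$10,353.44

C$10,353.44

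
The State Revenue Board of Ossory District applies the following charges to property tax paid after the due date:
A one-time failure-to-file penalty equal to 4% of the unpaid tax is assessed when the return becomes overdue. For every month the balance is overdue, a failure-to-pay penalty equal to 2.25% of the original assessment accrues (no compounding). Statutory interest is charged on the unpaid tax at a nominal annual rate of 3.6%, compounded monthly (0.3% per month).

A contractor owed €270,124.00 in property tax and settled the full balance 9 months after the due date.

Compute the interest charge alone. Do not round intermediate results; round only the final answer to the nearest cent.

€7,381.48

Interest: €270,124.00 × ((1 + 0.003)^9 − 1) = €270,124.00 × 0.0273263… = €7,381.4836…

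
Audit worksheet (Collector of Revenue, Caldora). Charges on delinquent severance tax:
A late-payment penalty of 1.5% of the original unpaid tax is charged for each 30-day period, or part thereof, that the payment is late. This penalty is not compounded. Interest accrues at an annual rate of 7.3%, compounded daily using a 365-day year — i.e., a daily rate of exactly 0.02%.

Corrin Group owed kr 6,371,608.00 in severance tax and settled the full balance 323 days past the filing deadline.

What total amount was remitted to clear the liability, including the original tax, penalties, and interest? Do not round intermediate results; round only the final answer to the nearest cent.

Penalty periods: ⌈323/30⌉ = 11; penalty = 11 × 1.5% × kr 6,371,608.00 = kr 1,051,315.32
Interest: kr 6,371,608.00 × ((1 + 0.0002)^323 − 1) = kr 6,371,608.00 × 0.06672536… = kr 425,147.8120…
Total = kr 6,371,608.00 + kr 1,051,315.3200 + kr 425,147.8120… = kr 7,848,071.13

kr 7,848,071.13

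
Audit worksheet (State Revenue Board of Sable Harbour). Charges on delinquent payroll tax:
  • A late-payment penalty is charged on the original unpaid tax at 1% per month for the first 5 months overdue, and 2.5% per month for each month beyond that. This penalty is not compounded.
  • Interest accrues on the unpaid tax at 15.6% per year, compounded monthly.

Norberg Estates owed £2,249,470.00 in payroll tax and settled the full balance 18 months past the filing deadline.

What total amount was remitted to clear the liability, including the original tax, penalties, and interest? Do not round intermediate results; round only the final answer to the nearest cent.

£3,681,798.48

Penalty, months 1–5: 5 × 1% × £2,249,470.00 = £112,473.50
Penalty, months 6–18: 13 × 2.5% × £2,249,470.00 = £731,077.75
Interest (15.6%/yr ÷ 12 = 1.3%/month): £2,249,470.00 × ((1 + 0.013)^18 − 1) = £588,777.2260…
Total = £2,249,470.00 + £843,551.2500 + £588,777.2260… = £3,681,798.48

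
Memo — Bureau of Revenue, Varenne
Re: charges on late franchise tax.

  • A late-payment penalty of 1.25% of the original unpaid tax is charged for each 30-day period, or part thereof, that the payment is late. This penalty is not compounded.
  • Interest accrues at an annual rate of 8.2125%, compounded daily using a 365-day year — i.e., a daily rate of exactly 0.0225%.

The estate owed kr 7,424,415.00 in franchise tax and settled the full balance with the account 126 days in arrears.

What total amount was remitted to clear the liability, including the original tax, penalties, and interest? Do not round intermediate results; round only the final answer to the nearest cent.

kr 8,101,910.73

Penalty periods: ⌈126/30⌉ = 5; penalty = 5 × 1.25% × kr 7,424,415.00 = kr 464,025.94…
Interest: kr 7,424,415.00 × ((1 + 0.000225)^126 − 1) = kr 7,424,415.00 × 0.02875241… = kr 213,469.7893…
Total = kr 7,424,415.00 + kr 464,025.9375 + kr 213,469.7893… = kr 8,101,910.73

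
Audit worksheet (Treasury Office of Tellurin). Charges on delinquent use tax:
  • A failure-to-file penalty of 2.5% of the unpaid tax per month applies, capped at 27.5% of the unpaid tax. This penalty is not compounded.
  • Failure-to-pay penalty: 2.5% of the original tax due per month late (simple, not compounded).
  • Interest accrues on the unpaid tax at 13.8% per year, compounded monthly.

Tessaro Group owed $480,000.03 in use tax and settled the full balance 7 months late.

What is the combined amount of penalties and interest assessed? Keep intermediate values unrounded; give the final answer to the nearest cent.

$207,998.94

Failure-to-file: 7 × 2.5% × $480,000.03 = $84,000.01… (under the 27.5% cap)
Failure-to-pay penalty = 2.5% × $480,000.03 × 7 mo = $84,000.01…
Interest (13.8%/yr ÷ 12 = 1.15%/month): $480,000.03 × ((1 + 0.0115)^7 − 1) = $39,998.9291…
Penalties + interest = $168,000.0105 + $39,998.9291… = $207,998.94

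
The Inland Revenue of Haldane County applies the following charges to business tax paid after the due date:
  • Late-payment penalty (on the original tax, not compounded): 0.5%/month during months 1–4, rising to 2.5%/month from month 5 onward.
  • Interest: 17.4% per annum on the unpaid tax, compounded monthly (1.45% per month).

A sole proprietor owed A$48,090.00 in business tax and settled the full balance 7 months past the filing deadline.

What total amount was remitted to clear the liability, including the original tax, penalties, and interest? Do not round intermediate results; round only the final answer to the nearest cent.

Penalty, months 1–4: 4 × 0.5% × A$48,090.00 = A$961.80
Penalty, months 5–7: 3 × 2.5% × A$48,090.00 = A$3,606.75
Interest: A$48,090.00 × ((1 + 0.0145)^7 − 1) = A$48,090.00 × 0.1060235… = A$5,098.6707…
Total = A$48,090.00 + A$4,568.5500 + A$5,098.6707… = A$57,757.22

A$57,757.22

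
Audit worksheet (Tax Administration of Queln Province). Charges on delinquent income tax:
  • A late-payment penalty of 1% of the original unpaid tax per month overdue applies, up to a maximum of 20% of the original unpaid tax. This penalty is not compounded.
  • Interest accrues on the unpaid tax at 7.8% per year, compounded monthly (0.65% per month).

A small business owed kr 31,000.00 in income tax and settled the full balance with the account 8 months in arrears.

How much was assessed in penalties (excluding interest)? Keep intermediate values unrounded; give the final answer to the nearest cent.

kr 2,480.00

Penalty: 8 × 1% × kr 31,000.00 = kr 2,480.00 (below the 20% cap of kr 6,200.00)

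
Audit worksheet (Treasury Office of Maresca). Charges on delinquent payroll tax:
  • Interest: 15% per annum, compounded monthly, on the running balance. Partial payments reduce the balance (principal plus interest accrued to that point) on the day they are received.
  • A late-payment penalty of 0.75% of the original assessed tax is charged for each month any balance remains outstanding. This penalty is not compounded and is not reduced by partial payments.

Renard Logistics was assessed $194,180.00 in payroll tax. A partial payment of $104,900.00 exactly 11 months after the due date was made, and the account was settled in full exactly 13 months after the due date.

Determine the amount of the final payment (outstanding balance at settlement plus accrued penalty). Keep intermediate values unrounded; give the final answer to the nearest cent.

$139,606.41

Monthly rate = 15% ÷ 12 = 1.25%
Balance at month 11: $194,180.0000 × (1 + 0.0125)^11 = $222,612.6541…
After $104,900.00 payment: $222,612.6541… − $104,900.00 = $117,712.6541…
Balance at month 13: $117,712.6541… × (1 + 0.0125)^2 = $120,673.8630…
Penalty: 13 × 0.75% × $194,180.00 = $18,932.55
Final settlement = outstanding balance + penalty = $120,673.8630… + $18,932.55 = $139,606.41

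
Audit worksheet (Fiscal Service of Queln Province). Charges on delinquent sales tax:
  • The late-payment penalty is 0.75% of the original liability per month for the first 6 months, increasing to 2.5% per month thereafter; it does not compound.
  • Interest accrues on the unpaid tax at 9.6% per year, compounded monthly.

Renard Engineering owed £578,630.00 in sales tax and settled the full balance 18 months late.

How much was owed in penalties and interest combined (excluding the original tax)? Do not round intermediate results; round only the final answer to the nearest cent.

£288,865.18

Penalty, months 1–6: 6 × 0.75% × £578,630.00 = £26,038.35
Penalty, months 7–18: 12 × 2.5% × £578,630.00 = £173,589.00
Interest (9.6%/yr ÷ 12 = 0.8%/month): £578,630.00 × ((1 + 0.008)^18 − 1) = £89,237.8297…
Penalties + interest = £199,627.3500 + £89,237.8297… = £288,865.18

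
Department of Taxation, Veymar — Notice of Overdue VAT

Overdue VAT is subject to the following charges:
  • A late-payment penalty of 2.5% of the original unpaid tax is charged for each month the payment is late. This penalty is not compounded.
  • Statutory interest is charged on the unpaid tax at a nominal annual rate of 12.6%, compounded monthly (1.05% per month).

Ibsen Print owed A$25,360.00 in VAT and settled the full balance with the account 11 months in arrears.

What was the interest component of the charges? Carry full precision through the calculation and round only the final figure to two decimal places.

Interest: A$25,360.00 × ((1 + 0.0105)^11 − 1) = A$25,360.00 × 0.1217588… = A$3,087.8039…

A$3,087.80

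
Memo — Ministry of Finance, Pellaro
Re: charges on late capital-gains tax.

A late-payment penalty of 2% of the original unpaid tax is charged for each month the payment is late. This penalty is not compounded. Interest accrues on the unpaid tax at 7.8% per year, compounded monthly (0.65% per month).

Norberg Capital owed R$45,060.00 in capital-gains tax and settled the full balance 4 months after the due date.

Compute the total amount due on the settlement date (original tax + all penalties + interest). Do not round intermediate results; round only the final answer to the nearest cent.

R$49,847.83

Late-payment penalty: 4 × 2% × R$45,060.00 = R$3,604.80
Interest: R$45,060.00 × ((1 + 0.0065)^4 − 1) = R$45,060.00 × 0.0262546… = R$1,183.0323…
Total = R$45,060.00 + R$3,604.8000 + R$1,183.0323… = R$49,847.83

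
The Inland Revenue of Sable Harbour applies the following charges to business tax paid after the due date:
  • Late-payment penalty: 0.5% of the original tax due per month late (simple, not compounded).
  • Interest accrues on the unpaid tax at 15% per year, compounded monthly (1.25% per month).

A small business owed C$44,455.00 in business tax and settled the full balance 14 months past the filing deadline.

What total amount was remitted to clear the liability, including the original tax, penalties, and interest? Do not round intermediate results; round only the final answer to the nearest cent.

C$56,011.29

Late-payment penalty = 0.5% × C$44,455.00 × 14 mo = C$3,111.85
Interest: C$44,455.00 × ((1 + 0.0125)^14 − 1) = C$44,455.00 × 0.1899547… = C$8,444.4383…
Total = C$44,455.00 + C$3,111.8500 + C$8,444.4383… = C$56,011.29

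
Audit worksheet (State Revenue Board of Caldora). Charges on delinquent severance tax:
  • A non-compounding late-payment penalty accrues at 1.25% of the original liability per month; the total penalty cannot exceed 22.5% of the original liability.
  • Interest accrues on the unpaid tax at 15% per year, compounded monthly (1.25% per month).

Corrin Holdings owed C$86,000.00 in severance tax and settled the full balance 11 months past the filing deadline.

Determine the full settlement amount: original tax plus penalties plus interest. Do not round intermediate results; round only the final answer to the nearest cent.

C$110,417.48

Penalty: 11 × 1.25% × C$86,000.00 = C$11,825.00 (below the 22.5% cap of C$19,350.00)
Interest: C$86,000.00 × ((1 + 0.0125)^11 − 1) = C$86,000.00 × 0.1464242… = C$12,592.4825…
Total = C$86,000.00 + C$11,825.0000 + C$12,592.4825… = C$110,417.48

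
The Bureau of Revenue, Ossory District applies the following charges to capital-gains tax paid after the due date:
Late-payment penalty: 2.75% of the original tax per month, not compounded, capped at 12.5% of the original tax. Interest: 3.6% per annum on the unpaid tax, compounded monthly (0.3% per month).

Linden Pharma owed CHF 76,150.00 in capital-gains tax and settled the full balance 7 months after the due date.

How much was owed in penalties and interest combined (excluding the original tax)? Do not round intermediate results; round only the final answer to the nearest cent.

Penalty (uncapped): 7 × 2.75% × CHF 76,150.00 = CHF 14,658.88…; cap = 12.5% × CHF 76,150.00 = CHF 9,518.75 → penalty = CHF 9,518.75
Interest: CHF 76,150.00 × ((1 + 0.003)^7 − 1) = CHF 76,150.00 × 0.0211899… = CHF 1,613.6145…
Penalties + interest = CHF 9,518.7500 + CHF 1,613.6145… = CHF 11,132.36

CHF 11,132.36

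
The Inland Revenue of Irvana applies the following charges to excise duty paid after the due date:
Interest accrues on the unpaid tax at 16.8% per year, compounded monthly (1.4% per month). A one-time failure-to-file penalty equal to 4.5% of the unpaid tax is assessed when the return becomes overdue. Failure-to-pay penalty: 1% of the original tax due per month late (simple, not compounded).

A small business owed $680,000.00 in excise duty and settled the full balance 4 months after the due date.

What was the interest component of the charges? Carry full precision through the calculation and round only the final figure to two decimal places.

Interest: $680,000.00 × ((1 + 0.014)^4 − 1) = $680,000.00 × 0.0571870… = $38,887.1698…

$38,887.17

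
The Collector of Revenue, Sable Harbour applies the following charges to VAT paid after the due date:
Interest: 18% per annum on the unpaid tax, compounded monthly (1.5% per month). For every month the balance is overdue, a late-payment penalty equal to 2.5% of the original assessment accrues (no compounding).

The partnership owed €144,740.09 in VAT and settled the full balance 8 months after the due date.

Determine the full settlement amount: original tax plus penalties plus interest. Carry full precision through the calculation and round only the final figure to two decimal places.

€191,996.66

Late-payment penalty = 2.5% × €144,740.09 × 8 mo = €28,948.02…
Interest: €144,740.09 × ((1 + 0.015)^8 − 1) = €144,740.09 × 0.1264926… = €18,308.5484…
Total = €144,740.09 + €28,948.0180 + €18,308.5484… = €191,996.66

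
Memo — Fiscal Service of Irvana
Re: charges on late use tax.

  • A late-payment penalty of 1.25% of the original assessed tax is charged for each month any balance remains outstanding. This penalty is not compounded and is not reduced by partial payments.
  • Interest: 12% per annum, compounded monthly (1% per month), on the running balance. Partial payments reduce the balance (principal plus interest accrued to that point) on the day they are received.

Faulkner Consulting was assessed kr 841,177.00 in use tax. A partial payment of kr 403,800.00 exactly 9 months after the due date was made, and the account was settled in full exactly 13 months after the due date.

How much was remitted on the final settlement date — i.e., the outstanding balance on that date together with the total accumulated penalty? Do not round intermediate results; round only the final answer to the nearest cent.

Balance at month 9: kr 841,177.0000 × (1 + 0.01)^9 = kr 919,982.8966…
After kr 403,800.00 payment: kr 919,982.8966… − kr 403,800.00 = kr 516,182.8966…
Balance at month 13: kr 516,182.8966… × (1 + 0.01)^4 = kr 537,141.9921…
Penalty: 13 × 1.25% × kr 841,177.00 = kr 136,691.26…
Final settlement = outstanding balance + penalty = kr 537,141.9921… + kr 136,691.26… = kr 673,833.25

kr 673,833.25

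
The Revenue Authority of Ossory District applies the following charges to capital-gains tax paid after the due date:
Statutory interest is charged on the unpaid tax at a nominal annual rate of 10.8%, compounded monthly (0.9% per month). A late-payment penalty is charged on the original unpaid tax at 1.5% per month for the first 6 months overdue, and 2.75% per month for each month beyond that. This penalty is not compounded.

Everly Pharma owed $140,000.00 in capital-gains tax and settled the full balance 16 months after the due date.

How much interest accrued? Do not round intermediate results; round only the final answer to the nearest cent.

$21,579.66

Interest: $140,000.00 × ((1 + 0.009)^16 − 1) = $140,000.00 × 0.1541404… = $21,579.6621…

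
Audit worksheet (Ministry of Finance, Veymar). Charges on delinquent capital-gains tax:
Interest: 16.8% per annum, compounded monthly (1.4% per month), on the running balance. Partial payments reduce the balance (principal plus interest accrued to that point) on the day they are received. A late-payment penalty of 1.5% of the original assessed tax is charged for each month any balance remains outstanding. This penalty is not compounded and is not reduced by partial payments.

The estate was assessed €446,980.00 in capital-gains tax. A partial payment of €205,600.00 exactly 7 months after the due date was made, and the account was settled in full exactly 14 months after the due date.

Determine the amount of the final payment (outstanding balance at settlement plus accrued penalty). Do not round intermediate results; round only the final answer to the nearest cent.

€410,275.27

Balance at month 7: €446,980.0000 × (1 + 0.014)^7 = €492,667.3437…
After €205,600.00 payment: €492,667.3437… − €205,600.00 = €287,067.3437…
Balance at month 14: €287,067.3437… × (1 + 0.014)^7 = €316,409.4718…
Penalty: 14 × 1.5% × €446,980.00 = €93,865.80
Final settlement = outstanding balance + penalty = €316,409.4718… + €93,865.80 = €410,275.27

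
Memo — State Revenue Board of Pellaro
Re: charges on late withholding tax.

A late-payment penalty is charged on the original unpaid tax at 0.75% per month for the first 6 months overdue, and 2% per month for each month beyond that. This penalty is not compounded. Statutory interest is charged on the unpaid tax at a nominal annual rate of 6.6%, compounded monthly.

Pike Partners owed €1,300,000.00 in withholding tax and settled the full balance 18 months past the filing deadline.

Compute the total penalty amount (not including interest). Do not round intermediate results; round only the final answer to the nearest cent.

€370,500.00

Penalty, months 1–6: 6 × 0.75% × €1,300,000.00 = €58,500.00
Penalty, months 7–18: 12 × 2% × €1,300,000.00 = €312,000.00
Total penalty = €58,500.00 + €312,000.00 = €370,500.00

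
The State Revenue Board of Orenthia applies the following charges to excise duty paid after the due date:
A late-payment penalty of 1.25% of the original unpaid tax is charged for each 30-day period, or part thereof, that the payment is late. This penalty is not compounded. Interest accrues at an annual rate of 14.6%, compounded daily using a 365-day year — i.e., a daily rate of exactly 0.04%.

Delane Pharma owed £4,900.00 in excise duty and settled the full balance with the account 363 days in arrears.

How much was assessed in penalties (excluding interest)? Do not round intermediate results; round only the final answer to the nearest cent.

Penalty periods: ⌈363/30⌉ = 13; penalty = 13 × 1.25% × £4,900.00 = £796.25

£796.25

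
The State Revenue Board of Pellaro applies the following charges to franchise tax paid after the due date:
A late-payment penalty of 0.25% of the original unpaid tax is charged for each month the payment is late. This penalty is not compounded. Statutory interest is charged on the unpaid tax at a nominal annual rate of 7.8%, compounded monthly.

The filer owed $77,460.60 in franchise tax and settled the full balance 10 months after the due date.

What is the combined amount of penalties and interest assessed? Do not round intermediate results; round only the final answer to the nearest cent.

$7,121.31

Late-payment penalty = 0.25% × $77,460.60 × 10 mo = $1,936.52…
Interest (7.8%/yr ÷ 12 = 0.65%/month): $77,460.60 × ((1 + 0.0065)^10 − 1) = $5,184.7929…
Penalties + interest = $1,936.5150 + $5,184.7929… = $7,121.31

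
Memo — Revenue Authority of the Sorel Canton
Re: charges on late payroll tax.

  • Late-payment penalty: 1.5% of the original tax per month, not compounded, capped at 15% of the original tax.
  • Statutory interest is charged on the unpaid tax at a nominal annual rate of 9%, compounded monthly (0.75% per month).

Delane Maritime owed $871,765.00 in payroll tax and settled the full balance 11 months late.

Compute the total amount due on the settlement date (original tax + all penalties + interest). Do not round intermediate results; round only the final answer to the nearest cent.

Penalty (uncapped): 11 × 1.5% × $871,765.00 = $143,841.23…; cap = 15% × $871,765.00 = $130,764.75 → penalty = $130,764.75
Interest: $871,765.00 × ((1 + 0.0075)^11 − 1) = $871,765.00 × 0.0856644… = $74,679.2384…
Total = $871,765.00 + $130,764.7500 + $74,679.2384… = $1,077,208.99

$1,077,208.99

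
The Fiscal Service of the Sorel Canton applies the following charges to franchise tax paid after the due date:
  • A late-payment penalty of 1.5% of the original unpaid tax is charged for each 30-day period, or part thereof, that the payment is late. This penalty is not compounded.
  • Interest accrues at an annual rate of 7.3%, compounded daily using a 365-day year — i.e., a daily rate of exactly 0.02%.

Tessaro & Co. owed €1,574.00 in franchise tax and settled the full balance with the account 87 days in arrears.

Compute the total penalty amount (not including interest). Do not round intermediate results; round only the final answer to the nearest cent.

€70.83

Penalty periods: ⌈87/30⌉ = 3; penalty = 3 × 1.5% × €1,574.00 = €70.83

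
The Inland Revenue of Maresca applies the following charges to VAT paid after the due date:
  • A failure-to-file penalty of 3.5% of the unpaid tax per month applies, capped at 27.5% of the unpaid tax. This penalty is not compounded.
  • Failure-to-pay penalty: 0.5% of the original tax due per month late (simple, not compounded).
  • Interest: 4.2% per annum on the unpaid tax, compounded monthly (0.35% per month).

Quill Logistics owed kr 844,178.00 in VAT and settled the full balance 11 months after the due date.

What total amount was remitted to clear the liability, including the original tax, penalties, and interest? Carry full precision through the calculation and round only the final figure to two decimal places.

Failure-to-file: 11 × 3.5% × kr 844,178.00 = kr 325,008.53, capped at 27.5% × kr 844,178.00 = kr 232,148.95
Failure-to-pay penalty: 11 × 0.5% × kr 844,178.00 = kr 46,429.79
Interest: kr 844,178.00 × ((1 + 0.0035)^11 − 1) = kr 844,178.00 × 0.0391809… = kr 33,075.6320…
Total = kr 844,178.00 + kr 278,578.7400 + kr 33,075.6320… = kr 1,155,832.37

kr 1,155,832.37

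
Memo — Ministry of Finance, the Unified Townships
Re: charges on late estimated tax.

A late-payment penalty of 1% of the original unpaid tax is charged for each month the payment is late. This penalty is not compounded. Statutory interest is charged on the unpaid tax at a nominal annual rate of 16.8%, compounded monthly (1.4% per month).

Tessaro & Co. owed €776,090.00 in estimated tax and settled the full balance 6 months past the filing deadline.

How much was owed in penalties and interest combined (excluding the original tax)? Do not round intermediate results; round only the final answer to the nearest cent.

Late-payment penalty = 1% × €776,090.00 × 6 mo = €46,565.40
Interest: €776,090.00 × ((1 + 0.014)^6 − 1) = €776,090.00 × 0.0869955… = €67,516.3061…
Penalties + interest = €46,565.4000 + €67,516.3061… = €114,081.71

€114,081.71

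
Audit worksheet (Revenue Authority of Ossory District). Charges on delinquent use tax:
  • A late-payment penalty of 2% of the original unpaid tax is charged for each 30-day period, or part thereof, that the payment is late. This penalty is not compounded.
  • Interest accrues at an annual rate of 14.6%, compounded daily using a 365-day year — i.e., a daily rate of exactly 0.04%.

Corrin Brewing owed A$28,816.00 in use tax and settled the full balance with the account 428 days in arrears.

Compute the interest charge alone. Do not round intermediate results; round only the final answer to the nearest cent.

Interest: A$28,816.00 × ((1 + 0.0004)^428 − 1) = A$28,816.00 × 0.18668745… = A$5,379.5855…

A$5,379.59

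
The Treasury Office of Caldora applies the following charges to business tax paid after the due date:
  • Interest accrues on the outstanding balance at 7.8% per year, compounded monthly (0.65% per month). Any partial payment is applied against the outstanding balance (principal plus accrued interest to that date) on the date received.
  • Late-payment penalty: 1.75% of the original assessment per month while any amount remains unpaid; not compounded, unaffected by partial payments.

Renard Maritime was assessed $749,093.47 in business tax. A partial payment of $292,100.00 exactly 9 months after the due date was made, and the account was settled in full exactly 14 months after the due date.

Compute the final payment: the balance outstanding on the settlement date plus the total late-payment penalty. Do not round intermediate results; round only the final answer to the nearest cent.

$702,027.72

Balance at month 9: $749,093.4700 × (1 + 0.0065)^9 = $794,072.2592…
After $292,100.00 payment: $794,072.2592… − $292,100.00 = $501,972.2592…
Balance at month 14: $501,972.2592… × (1 + 0.0065)^5 = $518,499.8239…
Penalty: 14 × 1.75% × $749,093.47 = $183,527.90…
Final settlement = outstanding balance + penalty = $518,499.8239… + $183,527.90… = $702,027.72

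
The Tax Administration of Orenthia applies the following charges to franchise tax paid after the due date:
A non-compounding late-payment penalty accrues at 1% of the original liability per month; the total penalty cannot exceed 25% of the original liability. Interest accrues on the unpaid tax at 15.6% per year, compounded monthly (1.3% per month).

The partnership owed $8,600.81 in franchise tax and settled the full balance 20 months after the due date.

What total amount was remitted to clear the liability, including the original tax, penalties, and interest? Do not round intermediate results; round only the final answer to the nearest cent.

$12,856.14

Penalty: 20 × 1% × $8,600.81 = $1,720.16… (below the 25% cap of $2,150.20…)
Interest: $8,600.81 × ((1 + 0.013)^20 − 1) = $8,600.81 × 0.2947589… = $2,535.1654…
Total = $8,600.81 + $1,720.1620 + $2,535.1654… = $12,856.14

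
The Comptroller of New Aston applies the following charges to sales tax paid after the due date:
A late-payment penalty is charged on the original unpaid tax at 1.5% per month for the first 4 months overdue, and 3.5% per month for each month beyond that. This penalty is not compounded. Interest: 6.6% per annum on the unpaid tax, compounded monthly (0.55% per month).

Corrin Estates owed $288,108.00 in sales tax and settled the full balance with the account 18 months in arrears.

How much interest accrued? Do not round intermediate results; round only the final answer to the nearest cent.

$29,896.06

Interest: $288,108.00 × ((1 + 0.0055)^18 − 1) = $288,108.00 × 0.1037669… = $29,896.0613…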